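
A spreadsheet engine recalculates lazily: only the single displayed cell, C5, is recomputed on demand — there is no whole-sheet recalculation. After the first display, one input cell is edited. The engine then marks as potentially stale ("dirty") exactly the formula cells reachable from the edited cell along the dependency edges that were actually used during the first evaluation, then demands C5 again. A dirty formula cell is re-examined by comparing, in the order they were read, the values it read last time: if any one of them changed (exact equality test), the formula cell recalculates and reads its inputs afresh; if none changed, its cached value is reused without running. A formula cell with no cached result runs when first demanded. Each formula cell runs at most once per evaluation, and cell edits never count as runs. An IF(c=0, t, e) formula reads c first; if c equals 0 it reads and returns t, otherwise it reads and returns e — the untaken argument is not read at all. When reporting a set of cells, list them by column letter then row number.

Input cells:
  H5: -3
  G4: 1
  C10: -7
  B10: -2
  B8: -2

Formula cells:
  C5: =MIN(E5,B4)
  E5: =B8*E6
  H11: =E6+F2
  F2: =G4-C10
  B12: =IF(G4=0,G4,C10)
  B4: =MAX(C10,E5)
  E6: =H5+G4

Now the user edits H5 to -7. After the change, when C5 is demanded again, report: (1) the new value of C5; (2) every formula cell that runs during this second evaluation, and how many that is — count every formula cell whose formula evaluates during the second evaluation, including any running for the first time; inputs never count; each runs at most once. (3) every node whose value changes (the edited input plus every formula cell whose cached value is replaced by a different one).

First evaluation (everything demanded from the output):
  E6 = -3 + 1 = -2
  E5 = -2 * -2 = 4
  B4 = MAX(-7, 4) = 4
  C5 = MIN(4, 4) = 4

Propagation after the edit:
  E6: runs — H5 -3->-7; result -6.
  E5: runs — E6 -2->-6; result 12.
  B4: runs — E5 4->12; result 12.
  C5: runs — E5 4->12; B4 4->12; result 12.

New value of C5: 12.
Formula cells that run: B4, C5, E5, E6 — 4 in total.
Values that change: B4, C5, E5, E6, H5.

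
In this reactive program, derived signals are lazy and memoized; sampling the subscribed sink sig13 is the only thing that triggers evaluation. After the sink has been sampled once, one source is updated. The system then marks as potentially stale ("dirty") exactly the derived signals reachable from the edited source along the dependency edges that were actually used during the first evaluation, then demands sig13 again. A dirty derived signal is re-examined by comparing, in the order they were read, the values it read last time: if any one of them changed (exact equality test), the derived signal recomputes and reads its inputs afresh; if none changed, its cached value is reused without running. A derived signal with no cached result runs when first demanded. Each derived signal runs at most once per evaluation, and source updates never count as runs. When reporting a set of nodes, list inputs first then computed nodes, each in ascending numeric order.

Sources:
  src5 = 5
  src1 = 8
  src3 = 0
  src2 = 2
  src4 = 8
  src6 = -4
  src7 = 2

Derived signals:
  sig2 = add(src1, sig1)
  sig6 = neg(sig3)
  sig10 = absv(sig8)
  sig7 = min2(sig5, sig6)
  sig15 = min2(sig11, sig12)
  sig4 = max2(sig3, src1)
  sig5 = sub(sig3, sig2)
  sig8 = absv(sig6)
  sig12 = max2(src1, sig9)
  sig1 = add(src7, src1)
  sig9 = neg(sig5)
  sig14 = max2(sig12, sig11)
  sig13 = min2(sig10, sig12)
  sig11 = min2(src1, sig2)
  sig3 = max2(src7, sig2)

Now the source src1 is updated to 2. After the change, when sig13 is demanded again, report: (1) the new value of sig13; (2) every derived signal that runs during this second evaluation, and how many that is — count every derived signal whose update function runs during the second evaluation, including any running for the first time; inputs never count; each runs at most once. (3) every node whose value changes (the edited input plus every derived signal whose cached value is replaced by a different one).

First demand of the output computes:
  sig1 = add(2, 8) = 10
  sig2 = add(8, 10) = 18
  sig3 = max2(2, 18) = 18
  sig5 = sub(18, 18) = 0
  sig6 = neg(18) = -18
  sig8 = absv(-18) = 18
  sig9 = neg(0) = 0
  sig10 = absv(18) = 18
  sig12 = max2(8, 0) = 8
  sig13 = min2(18, 8) = 8

After the edit, cleaning proceeds:
  sig1: a read changed (src1 8->2) — executes, giving 4.
  sig2: a read changed (src1 8->2; sig1 10->4) — executes, giving 6.
  sig3: a read changed (sig2 18->6) — executes, giving 6.
  sig5: a read changed (sig3 18->6; sig2 18->6) — executes, giving 0 — identical to its old value.
  sig6: a read changed (sig3 18->6) — executes, giving -6.
  sig8: a read changed (sig6 -18->-6) — executes, giving 6.
  sig9: dirty, but its reads are unchanged (sig5 unchanged); cached 0 stands.
  sig10: a read changed (sig8 18->6) — executes, giving 6.
  sig12: a read changed (src1 8->2) — executes, giving 2.
  sig13: a read changed (sig10 18->6; sig12 8->2) — executes, giving 2.

Note where the cutoff bites: sig9 is checked, finds nothing changed, and keeps its cache.

Demanding sig13 again yields 2.
9 derived signals run: sig1, sig2, sig3, sig5, sig6, sig8, sig10, sig12, sig13.
The nodes whose values change: src1, sig1, sig2, sig3, sig6, sig8, sig10, sig12, sig13.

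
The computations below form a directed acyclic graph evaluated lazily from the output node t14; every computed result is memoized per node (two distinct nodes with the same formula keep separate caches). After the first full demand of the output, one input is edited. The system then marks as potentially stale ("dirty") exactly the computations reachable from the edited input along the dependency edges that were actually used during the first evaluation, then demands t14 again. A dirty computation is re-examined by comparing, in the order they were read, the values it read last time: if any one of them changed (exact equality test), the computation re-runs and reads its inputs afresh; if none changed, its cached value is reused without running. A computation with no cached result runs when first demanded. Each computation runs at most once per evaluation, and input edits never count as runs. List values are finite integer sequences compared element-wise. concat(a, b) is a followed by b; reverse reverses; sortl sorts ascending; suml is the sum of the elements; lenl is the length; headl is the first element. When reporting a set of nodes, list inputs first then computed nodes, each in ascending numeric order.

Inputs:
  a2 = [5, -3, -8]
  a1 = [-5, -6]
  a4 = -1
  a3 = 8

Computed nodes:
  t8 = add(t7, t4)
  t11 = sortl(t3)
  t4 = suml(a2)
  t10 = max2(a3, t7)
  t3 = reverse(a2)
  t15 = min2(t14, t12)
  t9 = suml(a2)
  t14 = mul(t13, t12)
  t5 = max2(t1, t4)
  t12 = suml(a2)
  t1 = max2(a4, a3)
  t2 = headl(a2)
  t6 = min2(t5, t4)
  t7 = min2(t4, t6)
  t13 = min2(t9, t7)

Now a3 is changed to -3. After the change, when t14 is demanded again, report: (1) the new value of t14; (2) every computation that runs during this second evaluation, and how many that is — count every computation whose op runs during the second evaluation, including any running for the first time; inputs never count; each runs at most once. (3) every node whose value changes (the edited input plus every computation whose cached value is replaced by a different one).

First demand of the output computes:
  t1 = max2(-1, 8) = 8
  t4 = suml([5, -3, -8]) = -6
  t5 = max2(8, -6) = 8
  t6 = min2(8, -6) = -6
  t7 = min2(-6, -6) = -6
  t9 = suml([5, -3, -8]) = -6
  t12 = suml([5, -3, -8]) = -6
  t13 = min2(-6, -6) = -6
  t14 = mul(-6, -6) = 36

After the edit, cleaning proceeds:
  t1: a read changed (a3 8->-3) — executes, giving -1.
  t5: a read changed (t1 8->-1) — executes, giving -1.
  t6: a read changed (t5 8->-1) — executes, giving -6 — identical to its old value.
  t7: dirty, but its reads are unchanged (t4 unchanged, t6 unchanged); cached -6 stands.
  t13: dirty, but its reads are unchanged (t9 unchanged, t7 unchanged); cached -6 stands.
  t14: dirty, but its reads are unchanged (t13 unchanged, t12 unchanged); cached 36 stands.

Note the absorption at t6: it re-runs yet its value is the same, leaving the output's value untouched.

Demanding t14 again yields 36.
3 computations run: t1, t5, t6.
The nodes whose values change: a3, t1, t5.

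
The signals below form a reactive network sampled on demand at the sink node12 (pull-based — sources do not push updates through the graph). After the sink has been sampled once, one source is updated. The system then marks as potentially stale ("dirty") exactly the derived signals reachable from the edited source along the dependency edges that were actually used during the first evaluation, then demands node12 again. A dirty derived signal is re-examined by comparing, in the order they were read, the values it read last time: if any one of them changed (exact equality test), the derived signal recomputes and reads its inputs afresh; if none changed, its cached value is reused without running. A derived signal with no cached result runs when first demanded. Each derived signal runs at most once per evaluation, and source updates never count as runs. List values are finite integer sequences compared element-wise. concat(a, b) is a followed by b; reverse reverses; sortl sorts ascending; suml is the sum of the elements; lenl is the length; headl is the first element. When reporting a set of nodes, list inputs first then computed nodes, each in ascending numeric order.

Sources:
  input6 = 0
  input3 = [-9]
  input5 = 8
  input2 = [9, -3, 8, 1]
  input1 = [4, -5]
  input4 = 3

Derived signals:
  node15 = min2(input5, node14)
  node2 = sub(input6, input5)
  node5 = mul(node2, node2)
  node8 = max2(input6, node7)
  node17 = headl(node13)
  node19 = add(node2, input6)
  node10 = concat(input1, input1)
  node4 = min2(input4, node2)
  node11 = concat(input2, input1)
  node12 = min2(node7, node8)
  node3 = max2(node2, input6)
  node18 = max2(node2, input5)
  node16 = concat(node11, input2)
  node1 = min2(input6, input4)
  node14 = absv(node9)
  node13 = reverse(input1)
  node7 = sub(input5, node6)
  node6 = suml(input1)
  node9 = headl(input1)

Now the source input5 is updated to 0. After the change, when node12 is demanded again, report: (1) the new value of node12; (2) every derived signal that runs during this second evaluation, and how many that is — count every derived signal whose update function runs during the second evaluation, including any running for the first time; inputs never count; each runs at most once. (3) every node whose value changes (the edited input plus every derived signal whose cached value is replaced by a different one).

node12 now evaluates to 1.
Run set: node7, node8, node12 (3 run).
Changed values: input5, node7, node8, node12.

Initial pass — values computed on the first demand:
  node6 = suml([4, -5]) = -1
  node7 = sub(8, -1) = 9
  node8 = max2(0, 9) = 9
  node12 = min2(9, 9) = 9

Second demand — change propagation:
  node7: re-runs because input5 8->0; new result 1.
  node8: re-runs because node7 9->1; new result 1.
  node12: re-runs because node7 9->1; node8 9->1; new result 1.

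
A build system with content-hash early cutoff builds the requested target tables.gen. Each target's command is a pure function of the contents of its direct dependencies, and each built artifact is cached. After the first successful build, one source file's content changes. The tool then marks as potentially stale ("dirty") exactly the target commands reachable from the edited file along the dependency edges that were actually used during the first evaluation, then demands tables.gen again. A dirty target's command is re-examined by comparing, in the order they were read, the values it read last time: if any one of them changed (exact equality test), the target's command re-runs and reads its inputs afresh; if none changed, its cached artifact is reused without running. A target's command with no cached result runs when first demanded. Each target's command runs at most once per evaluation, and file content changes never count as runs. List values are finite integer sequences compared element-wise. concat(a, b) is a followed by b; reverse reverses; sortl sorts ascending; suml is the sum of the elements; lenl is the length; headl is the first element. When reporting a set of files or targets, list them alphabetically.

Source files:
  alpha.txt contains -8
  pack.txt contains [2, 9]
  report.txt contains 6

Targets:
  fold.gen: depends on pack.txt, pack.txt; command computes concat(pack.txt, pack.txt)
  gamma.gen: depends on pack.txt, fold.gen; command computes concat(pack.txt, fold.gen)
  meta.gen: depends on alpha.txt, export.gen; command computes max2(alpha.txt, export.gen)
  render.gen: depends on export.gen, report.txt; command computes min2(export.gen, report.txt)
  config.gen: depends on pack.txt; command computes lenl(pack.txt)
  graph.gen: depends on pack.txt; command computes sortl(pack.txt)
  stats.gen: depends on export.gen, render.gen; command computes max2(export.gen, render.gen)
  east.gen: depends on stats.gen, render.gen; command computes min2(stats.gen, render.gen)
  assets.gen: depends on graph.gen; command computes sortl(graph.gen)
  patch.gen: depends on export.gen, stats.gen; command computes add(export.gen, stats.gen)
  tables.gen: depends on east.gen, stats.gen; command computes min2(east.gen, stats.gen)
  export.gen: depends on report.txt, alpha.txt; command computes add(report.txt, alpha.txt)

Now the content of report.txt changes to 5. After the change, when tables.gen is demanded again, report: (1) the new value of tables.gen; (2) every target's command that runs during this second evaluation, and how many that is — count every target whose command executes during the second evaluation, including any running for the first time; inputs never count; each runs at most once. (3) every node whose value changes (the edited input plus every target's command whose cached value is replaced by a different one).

First evaluation (everything demanded from the output):
  export.gen = add(6, -8) = -2
  render.gen = min2(-2, 6) = -2
  stats.gen = max2(-2, -2) = -2
  east.gen = min2(-2, -2) = -2
  tables.gen = min2(-2, -2) = -2

Propagation after the edit:
  export.gen: runs — report.txt 6->5; result -3.
  render.gen: runs — export.gen -2->-3; report.txt 6->5; result -3.
  stats.gen: runs — export.gen -2->-3; render.gen -2->-3; result -3.
  east.gen: runs — stats.gen -2->-3; render.gen -2->-3; result -3.
  tables.gen: runs — east.gen -2->-3; stats.gen -2->-3; result -3.

New value of tables.gen: -3.
Target commands that run: east.gen, export.gen, render.gen, stats.gen, tables.gen — 5 in total.
Values that change: east.gen, export.gen, render.gen, report.txt, stats.gen, tables.gen.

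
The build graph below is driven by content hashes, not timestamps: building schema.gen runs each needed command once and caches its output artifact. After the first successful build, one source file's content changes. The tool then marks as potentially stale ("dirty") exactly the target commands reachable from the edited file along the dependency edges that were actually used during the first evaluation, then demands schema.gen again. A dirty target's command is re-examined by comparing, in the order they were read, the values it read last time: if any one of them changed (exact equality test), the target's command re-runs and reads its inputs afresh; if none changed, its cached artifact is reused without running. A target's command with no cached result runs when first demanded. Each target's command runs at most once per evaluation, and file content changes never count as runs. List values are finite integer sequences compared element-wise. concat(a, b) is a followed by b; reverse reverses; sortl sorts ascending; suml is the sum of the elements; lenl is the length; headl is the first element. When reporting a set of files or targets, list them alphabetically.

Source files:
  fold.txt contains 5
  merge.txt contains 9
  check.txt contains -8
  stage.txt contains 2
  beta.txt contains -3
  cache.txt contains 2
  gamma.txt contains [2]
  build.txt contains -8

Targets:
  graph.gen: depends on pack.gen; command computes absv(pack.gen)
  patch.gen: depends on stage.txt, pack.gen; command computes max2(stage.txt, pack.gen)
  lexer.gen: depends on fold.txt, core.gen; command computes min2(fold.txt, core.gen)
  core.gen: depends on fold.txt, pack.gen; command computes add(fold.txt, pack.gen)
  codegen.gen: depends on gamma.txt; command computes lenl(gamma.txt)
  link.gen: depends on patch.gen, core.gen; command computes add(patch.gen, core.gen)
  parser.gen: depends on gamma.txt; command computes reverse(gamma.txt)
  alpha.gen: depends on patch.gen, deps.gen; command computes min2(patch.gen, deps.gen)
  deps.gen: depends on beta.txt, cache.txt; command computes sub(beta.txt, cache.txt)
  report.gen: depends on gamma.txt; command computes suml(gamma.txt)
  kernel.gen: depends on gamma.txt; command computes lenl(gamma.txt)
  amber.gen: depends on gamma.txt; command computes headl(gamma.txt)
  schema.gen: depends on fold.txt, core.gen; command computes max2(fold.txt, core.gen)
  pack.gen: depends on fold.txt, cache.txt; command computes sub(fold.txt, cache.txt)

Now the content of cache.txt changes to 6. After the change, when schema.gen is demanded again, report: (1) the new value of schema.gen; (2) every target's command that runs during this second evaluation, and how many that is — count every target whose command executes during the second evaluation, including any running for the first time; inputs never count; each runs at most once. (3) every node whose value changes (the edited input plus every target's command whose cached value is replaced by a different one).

schema.gen now evaluates to 5.
Run set: core.gen, pack.gen, schema.gen (3 run).
Changed values: cache.txt, core.gen, pack.gen, schema.gen.

Initial pass — values computed on the first demand:
  pack.gen = sub(5, 2) = 3
  core.gen = add(5, 3) = 8
  schema.gen = max2(5, 8) = 8

Second demand — change propagation:
  pack.gen: re-runs because cache.txt 2->6; new result -1.
  core.gen: re-runs because pack.gen 3->-1; new result 4.
  schema.gen: re-runs because core.gen 8->4; new result 5.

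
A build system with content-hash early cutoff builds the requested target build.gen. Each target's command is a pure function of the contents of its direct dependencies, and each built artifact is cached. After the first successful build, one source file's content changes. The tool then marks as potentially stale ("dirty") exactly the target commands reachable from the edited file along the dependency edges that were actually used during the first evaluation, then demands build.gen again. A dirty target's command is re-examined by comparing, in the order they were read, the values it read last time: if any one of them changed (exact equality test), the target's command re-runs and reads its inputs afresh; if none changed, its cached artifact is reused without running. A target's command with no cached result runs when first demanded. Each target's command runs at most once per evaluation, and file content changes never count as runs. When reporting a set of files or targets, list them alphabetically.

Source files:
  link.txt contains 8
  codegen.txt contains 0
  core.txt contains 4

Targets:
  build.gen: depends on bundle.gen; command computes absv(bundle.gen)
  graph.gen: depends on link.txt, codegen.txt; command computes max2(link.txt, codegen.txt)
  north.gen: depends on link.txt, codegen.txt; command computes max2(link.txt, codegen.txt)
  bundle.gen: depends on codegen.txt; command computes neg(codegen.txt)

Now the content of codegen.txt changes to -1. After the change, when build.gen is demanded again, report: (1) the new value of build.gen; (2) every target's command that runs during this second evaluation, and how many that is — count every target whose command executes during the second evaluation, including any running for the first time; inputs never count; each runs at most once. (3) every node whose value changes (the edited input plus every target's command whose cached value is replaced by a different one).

New value of build.gen: 1.
Target commands that run: build.gen, bundle.gen — 2 in total.
Values that change: build.gen, bundle.gen, codegen.txt.

First evaluation (everything demanded from the output):
  bundle.gen = neg(0) = 0
  build.gen = absv(0) = 0

Propagation after the edit:
  bundle.gen: runs — codegen.txt 0->-1; result 1.
  build.gen: runs — bundle.gen 0->1; result 1.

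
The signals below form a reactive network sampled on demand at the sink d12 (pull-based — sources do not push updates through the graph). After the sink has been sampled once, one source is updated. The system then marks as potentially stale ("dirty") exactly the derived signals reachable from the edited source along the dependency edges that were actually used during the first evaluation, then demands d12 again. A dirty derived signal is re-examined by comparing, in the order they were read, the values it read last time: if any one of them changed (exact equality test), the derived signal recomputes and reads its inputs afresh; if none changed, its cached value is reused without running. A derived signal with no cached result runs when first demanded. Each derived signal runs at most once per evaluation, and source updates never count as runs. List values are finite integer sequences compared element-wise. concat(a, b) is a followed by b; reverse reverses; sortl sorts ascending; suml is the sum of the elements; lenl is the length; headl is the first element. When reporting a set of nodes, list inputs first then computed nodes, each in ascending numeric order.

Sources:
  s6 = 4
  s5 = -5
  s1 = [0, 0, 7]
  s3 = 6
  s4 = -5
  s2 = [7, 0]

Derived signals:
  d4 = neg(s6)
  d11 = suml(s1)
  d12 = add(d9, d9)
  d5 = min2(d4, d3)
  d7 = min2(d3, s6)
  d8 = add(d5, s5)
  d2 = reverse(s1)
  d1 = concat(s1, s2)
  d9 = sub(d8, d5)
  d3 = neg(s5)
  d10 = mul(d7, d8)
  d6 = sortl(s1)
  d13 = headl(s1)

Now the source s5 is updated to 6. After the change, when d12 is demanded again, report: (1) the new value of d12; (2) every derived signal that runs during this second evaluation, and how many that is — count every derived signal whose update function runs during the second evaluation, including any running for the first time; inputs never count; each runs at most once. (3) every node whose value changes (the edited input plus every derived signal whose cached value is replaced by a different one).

Initial pass — values computed on the first demand:
  d3 = neg(-5) = 5
  d4 = neg(4) = -4
  d5 = min2(-4, 5) = -4
  d8 = add(-4, -5) = -9
  d9 = sub(-9, -4) = -5
  d12 = add(-5, -5) = -10

Second demand — change propagation:
  d3: re-runs because s5 -5->6; new result -6.
  d5: re-runs because d3 5->-6; new result -6.
  d8: re-runs because d5 -4->-6; s5 -5->6; new result 0.
  d9: re-runs because d8 -9->0; d5 -4->-6; new result 6.
  d12: re-runs because d9 -5->6; d9 -5->6; new result 12.

d12 now evaluates to 12.
Run set: d3, d5, d8, d9, d12 (5 run).
Changed values: s5, d3, d5, d8, d9, d12.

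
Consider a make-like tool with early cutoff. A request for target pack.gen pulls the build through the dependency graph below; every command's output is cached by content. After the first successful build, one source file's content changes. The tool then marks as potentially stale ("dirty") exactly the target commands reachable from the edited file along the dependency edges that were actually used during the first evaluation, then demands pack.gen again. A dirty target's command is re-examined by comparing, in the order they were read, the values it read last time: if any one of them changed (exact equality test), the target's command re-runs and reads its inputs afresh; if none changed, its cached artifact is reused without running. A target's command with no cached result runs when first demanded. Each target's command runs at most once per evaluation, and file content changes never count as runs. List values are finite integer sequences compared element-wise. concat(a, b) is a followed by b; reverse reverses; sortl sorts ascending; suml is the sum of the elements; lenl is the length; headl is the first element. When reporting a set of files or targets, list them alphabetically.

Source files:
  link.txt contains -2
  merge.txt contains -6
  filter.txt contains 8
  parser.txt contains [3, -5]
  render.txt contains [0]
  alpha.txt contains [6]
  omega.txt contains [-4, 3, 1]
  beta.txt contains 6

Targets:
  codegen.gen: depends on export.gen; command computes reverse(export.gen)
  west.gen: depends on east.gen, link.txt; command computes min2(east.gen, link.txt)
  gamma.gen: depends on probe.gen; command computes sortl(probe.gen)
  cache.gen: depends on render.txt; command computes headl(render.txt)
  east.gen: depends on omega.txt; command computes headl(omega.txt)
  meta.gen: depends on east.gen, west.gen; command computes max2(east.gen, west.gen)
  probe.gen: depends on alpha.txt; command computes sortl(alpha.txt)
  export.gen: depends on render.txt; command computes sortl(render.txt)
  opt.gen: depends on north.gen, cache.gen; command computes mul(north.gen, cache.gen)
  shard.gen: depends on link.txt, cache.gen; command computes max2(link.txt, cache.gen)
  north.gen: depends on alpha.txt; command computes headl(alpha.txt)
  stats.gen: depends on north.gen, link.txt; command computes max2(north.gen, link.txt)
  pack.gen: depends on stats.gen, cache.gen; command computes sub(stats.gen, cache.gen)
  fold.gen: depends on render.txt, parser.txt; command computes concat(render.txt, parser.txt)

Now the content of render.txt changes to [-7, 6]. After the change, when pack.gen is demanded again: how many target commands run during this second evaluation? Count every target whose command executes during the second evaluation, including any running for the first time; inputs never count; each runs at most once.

2 target commands run: cache.gen, pack.gen.

First demand of the output computes:
  cache.gen = headl([0]) = 0
  north.gen = headl([6]) = 6
  stats.gen = max2(6, -2) = 6
  pack.gen = sub(6, 0) = 6

After the edit, cleaning proceeds:
  cache.gen: a read changed (render.txt [0]->[-7, 6]) — executes, giving -7.
  pack.gen: a read changed (cache.gen 0->-7) — executes, giving 13.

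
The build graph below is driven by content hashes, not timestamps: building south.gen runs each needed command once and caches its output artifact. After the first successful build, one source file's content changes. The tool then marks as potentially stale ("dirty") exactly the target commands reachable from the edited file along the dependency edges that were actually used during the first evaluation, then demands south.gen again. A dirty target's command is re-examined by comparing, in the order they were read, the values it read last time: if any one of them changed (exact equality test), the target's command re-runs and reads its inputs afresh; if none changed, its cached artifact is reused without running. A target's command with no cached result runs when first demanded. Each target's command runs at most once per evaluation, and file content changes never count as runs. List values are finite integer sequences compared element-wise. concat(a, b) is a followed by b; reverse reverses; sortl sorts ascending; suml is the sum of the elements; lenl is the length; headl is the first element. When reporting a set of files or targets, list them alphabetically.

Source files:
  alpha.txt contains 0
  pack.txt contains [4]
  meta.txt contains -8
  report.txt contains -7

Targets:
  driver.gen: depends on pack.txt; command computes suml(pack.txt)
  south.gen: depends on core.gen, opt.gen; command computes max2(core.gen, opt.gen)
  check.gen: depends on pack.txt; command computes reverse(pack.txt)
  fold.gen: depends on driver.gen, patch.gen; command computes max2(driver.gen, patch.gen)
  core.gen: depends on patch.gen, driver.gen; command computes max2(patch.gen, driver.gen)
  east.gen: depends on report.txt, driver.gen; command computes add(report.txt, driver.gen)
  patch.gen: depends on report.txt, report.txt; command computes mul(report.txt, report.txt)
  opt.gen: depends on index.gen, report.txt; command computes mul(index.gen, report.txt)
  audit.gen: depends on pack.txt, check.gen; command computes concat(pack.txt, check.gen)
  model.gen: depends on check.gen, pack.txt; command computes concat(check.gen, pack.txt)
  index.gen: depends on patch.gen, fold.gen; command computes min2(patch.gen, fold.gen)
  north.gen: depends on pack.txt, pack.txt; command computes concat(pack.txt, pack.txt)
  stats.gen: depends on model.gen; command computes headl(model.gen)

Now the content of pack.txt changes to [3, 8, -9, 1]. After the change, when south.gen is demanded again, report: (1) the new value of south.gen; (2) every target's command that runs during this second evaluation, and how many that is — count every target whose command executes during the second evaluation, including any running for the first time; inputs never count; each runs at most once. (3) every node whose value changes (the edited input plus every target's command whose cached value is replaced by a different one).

south.gen now evaluates to 49.
Run set: core.gen, driver.gen, fold.gen (3 run).
Changed values: driver.gen, pack.txt.
The important point: at index.gen every value read last time is unchanged, so the dirty flag clears without a run.

Initial pass — values computed on the first demand:
  driver.gen = suml([4]) = 4
  patch.gen = mul(-7, -7) = 49
  core.gen = max2(49, 4) = 49
  fold.gen = max2(4, 49) = 49
  index.gen = min2(49, 49) = 49
  opt.gen = mul(49, -7) = -343
  south.gen = max2(49, -343) = 49

Second demand — change propagation:
  driver.gen: re-runs because pack.txt [4]->[3, 8, -9, 1]; new result 3.
  core.gen: re-runs because driver.gen 4->3; new result 49 (unchanged).
  fold.gen: re-runs because driver.gen 4->3; new result 49 (unchanged).
  index.gen: re-examined; everything it read last time is the same (patch.gen unchanged, fold.gen unchanged) — cache 49 kept, no run.
  opt.gen: re-examined; everything it read last time is the same (index.gen unchanged, report.txt unchanged) — cache -343 kept, no run.
  south.gen: re-examined; everything it read last time is the same (core.gen unchanged, opt.gen unchanged) — cache 49 kept, no run.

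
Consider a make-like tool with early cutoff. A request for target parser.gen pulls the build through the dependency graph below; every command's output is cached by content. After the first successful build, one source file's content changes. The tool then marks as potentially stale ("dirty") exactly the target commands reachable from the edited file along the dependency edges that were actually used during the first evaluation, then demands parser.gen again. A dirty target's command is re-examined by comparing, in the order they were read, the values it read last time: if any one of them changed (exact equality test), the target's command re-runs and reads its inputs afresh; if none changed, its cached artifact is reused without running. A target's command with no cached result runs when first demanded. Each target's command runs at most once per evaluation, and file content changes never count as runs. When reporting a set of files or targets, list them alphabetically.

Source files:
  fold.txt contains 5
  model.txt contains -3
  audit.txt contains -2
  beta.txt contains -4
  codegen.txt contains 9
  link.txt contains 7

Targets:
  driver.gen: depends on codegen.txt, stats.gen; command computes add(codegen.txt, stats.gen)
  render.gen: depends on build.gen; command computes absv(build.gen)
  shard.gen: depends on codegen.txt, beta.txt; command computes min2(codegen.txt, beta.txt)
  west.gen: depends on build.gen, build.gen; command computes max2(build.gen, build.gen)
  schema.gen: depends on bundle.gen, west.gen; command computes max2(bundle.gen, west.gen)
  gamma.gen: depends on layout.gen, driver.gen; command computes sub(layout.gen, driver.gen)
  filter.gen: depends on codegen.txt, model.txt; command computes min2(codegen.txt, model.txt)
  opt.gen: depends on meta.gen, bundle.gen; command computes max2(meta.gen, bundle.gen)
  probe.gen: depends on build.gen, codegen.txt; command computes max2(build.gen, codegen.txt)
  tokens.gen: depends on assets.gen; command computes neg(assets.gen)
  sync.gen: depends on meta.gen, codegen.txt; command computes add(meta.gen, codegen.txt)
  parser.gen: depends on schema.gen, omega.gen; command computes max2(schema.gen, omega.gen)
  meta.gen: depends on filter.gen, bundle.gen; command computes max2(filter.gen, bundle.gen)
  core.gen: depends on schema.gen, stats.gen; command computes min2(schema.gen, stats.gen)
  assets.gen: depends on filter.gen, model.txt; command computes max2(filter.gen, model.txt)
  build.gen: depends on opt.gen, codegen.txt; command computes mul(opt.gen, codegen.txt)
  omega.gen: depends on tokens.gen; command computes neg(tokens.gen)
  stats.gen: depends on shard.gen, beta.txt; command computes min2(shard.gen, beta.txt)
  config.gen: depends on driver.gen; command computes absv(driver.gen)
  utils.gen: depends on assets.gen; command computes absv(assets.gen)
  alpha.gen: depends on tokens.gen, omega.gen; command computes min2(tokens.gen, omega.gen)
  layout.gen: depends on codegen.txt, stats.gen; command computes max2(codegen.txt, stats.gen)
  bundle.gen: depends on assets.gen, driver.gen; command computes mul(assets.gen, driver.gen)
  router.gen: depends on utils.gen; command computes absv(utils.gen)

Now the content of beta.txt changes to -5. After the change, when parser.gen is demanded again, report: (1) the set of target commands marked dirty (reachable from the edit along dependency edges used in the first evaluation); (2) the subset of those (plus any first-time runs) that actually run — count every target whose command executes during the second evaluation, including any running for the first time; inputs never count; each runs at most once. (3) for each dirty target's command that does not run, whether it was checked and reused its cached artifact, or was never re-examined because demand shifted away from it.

The edit dirties: build.gen, bundle.gen, driver.gen, meta.gen, opt.gen, parser.gen, schema.gen, shard.gen, stats.gen, west.gen.
8 target commands run: bundle.gen, driver.gen, meta.gen, opt.gen, parser.gen, schema.gen, shard.gen, stats.gen.
Cache hits after checking: build.gen, west.gen.
Note where the cutoff bites: build.gen is checked, finds nothing changed, and keeps its cache.

First demand of the output computes:
  filter.gen = min2(9, -3) = -3
  assets.gen = max2(-3, -3) = -3
  shard.gen = min2(9, -4) = -4
  stats.gen = min2(-4, -4) = -4
  driver.gen = add(9, -4) = 5
  bundle.gen = mul(-3, 5) = -15
  meta.gen = max2(-3, -15) = -3
  opt.gen = max2(-3, -15) = -3
  build.gen = mul(-3, 9) = -27
  tokens.gen = neg(-3) = 3
  omega.gen = neg(3) = -3
  west.gen = max2(-27, -27) = -27
  schema.gen = max2(-15, -27) = -15
  parser.gen = max2(-15, -3) = -3

After the edit, cleaning proceeds:
  shard.gen: a read changed (beta.txt -4->-5) — executes, giving -5.
  stats.gen: a read changed (shard.gen -4->-5; beta.txt -4->-5) — executes, giving -5.
  driver.gen: a read changed (stats.gen -4->-5) — executes, giving 4.
  bundle.gen: a read changed (driver.gen 5->4) — executes, giving -12.
  meta.gen: a read changed (bundle.gen -15->-12) — executes, giving -3 — identical to its old value.
  opt.gen: a read changed (bundle.gen -15->-12) — executes, giving -3 — identical to its old value.
  build.gen: dirty, but its reads are unchanged (opt.gen unchanged, codegen.txt unchanged); cached -27 stands.
  west.gen: dirty, but its reads are unchanged (build.gen unchanged, build.gen unchanged); cached -27 stands.
  schema.gen: a read changed (bundle.gen -15->-12) — executes, giving -12.
  parser.gen: a read changed (schema.gen -15->-12) — executes, giving -3 — identical to its old value.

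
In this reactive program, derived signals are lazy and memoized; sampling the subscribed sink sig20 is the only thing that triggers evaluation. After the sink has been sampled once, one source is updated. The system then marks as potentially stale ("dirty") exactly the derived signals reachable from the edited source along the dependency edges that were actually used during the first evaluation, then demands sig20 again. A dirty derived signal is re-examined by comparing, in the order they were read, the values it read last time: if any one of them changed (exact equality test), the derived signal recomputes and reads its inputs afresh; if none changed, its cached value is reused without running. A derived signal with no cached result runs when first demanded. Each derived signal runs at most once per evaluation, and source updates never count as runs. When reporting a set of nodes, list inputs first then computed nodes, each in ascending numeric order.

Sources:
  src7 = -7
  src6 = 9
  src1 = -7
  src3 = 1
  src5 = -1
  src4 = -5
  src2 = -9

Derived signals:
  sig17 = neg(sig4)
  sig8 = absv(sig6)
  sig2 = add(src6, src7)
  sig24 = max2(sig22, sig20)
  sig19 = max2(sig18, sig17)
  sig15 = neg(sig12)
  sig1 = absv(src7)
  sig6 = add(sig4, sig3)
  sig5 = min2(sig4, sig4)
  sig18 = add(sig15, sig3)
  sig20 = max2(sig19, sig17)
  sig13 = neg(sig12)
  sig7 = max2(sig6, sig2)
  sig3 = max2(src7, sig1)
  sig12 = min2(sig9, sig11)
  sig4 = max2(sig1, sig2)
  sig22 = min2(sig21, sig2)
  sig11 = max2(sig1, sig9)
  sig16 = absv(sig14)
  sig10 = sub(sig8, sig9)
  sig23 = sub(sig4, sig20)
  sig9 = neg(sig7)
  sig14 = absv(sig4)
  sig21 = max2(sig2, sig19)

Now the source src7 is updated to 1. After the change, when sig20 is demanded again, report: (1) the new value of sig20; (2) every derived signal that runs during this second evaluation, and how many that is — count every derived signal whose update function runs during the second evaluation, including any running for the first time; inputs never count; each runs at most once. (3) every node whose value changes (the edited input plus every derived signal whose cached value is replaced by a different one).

Demanding sig20 again yields 12.
14 derived signals run: sig1, sig2, sig3, sig4, sig6, sig7, sig9, sig11, sig12, sig15, sig17, sig18, sig19, sig20.
The nodes whose values change: src7, sig1, sig2, sig3, sig4, sig6, sig7, sig9, sig11, sig12, sig15, sig17, sig18, sig19, sig20.

First demand of the output computes:
  sig1 = absv(-7) = 7
  sig2 = add(9, -7) = 2
  sig3 = max2(-7, 7) = 7
  sig4 = max2(7, 2) = 7
  sig6 = add(7, 7) = 14
  sig7 = max2(14, 2) = 14
  sig9 = neg(14) = -14
  sig11 = max2(7, -14) = 7
  sig12 = min2(-14, 7) = -14
  sig15 = neg(-14) = 14
  sig17 = neg(7) = -7
  sig18 = add(14, 7) = 21
  sig19 = max2(21, -7) = 21
  sig20 = max2(21, -7) = 21

After the edit, cleaning proceeds:
  sig1: a read changed (src7 -7->1) — executes, giving 1.
  sig2: a read changed (src7 -7->1) — executes, giving 10.
  sig3: a read changed (src7 -7->1; sig1 7->1) — executes, giving 1.
  sig4: a read changed (sig1 7->1; sig2 2->10) — executes, giving 10.
  sig6: a read changed (sig4 7->10; sig3 7->1) — executes, giving 11.
  sig7: a read changed (sig6 14->11; sig2 2->10) — executes, giving 11.
  sig9: a read changed (sig7 14->11) — executes, giving -11.
  sig11: a read changed (sig1 7->1; sig9 -14->-11) — executes, giving 1.
  sig12: a read changed (sig9 -14->-11; sig11 7->1) — executes, giving -11.
  sig15: a read changed (sig12 -14->-11) — executes, giving 11.
  sig17: a read changed (sig4 7->10) — executes, giving -10.
  sig18: a read changed (sig15 14->11; sig3 7->1) — executes, giving 12.
  sig19: a read changed (sig18 21->12; sig17 -7->-10) — executes, giving 12.
  sig20: a read changed (sig19 21->12; sig17 -7->-10) — executes, giving 12.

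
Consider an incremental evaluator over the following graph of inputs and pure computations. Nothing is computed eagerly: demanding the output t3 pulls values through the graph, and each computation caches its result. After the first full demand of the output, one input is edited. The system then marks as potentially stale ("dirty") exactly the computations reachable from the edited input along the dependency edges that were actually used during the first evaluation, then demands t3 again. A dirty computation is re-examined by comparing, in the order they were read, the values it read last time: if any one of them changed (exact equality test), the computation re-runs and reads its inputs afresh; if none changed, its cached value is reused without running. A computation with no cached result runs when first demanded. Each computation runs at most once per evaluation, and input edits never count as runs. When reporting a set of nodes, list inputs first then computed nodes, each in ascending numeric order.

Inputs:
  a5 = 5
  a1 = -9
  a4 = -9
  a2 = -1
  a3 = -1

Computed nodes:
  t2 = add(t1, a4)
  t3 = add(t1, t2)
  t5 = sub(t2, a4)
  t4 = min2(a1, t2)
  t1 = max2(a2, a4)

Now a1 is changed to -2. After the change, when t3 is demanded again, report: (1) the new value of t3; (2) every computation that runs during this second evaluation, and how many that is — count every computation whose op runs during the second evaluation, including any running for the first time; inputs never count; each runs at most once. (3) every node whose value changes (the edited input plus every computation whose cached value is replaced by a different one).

t3 now evaluates to -11.
Run set: none (0 run).
Changed values: a1.
The important point: nothing the output needs ever reads a1, so the edit is invisible to it.

Initial pass — values computed on the first demand:
  t1 = max2(-1, -9) = -1
  t2 = add(-1, -9) = -10
  t3 = add(-1, -10) = -11

Second demand — change propagation:
  no demanded computation ever read a1, so the edit dirties nothing and nothing runs.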